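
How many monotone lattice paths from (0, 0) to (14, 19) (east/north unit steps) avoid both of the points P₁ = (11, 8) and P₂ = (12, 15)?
Number of paths = 539609292

Inclusion–exclusion. Total paths: C(33, 14) = 818809200. Through P₁: C(19, 11)·C(14, 3) = 27511848. Through P₂: C(27, 12)·C(6, 2) = 260757900. Since P₁ is strictly southwest of P₂, a monotone path through both must visit P₁ then P₂; paths through both = C(19, 11)·C(8, 1)·C(6, 2) = 9069840. Avoid both = 818809200 − 27511848 − 260757900 + 9069840 = 539609292.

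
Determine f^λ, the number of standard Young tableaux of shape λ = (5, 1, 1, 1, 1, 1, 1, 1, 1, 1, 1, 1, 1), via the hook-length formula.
# SYT of shape (5, 1, 1, 1, 1, 1, 1, 1, 1, 1, 1, 1, 1) = 1820

Hook-length formula: f^λ = n! / Π hook(c), product over all cells c of the Young diagram. For λ = (5, 1, 1, 1, 1, 1, 1, 1, 1, 1, 1, 1, 1), n = 17 boxes. Hook lengths by row (left-to-right, top-to-bottom): [17, 4, 3, 2, 1]; [12]; [11]; [10]; [9]; [8]; [7]; [6]; [5]; [4]; [3]; [2]; [1]. Product of hooks = 195432652800. So f^λ = 17! / 195432652800 = 355687428096000 / 195432652800 = 1820.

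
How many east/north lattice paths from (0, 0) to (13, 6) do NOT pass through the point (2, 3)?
Number of paths = 23492

Total paths from (0, 0) to (13, 6): C(19, 13) = 27132. Paths through (2, 3): (paths (0, 0) → (2, 3)) × (paths (2, 3) → (13, 6)) = C(5, 2) · C(14, 11) = 10 · 364 = 3640. Avoidance count = 27132 − 3640 = 23492.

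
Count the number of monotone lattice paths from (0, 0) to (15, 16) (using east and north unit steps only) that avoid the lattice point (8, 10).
Number of paths = 225451467

Total paths from (0, 0) to (15, 16): C(31, 15) = 300540195. Paths through (8, 10): (paths (0, 0) → (8, 10)) × (paths (8, 10) → (15, 16)) = C(18, 8) · C(13, 7) = 43758 · 1716 = 75088728. Avoidance count = 300540195 − 75088728 = 225451467.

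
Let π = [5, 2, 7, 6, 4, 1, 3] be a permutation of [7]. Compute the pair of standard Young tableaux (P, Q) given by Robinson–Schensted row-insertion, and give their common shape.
P = [1, 3] / [2, 4] / [5, 6] / [7];  Q = [1, 3] / [2, 4] / [5, 7] / [6];  common shape = (2, 2, 2, 1)

Row-insert the values π_1, π_2, … into P one at a time, bumping the leftmost entry strictly greater than the inserted value down to the next row. The recording tableau Q records, in position (i, j), the step at which that cell was added to P.
  Insert 5 (step 1): P = [5];  Q = [1]
  Insert 2 (step 2): P = [2] / [5];  Q = [1] / [2]
  Insert 7 (step 3): P = [2, 7] / [5];  Q = [1, 3] / [2]
  Insert 6 (step 4): P = [2, 6] / [5, 7];  Q = [1, 3] / [2, 4]
  Insert 4 (step 5): P = [2, 4] / [5, 6] / [7];  Q = [1, 3] / [2, 4] / [5]
  Insert 1 (step 6): P = [1, 4] / [2, 6] / [5] / [7];  Q = [1, 3] / [2, 4] / [5] / [6]
  Insert 3 (step 7): P = [1, 3] / [2, 4] / [5, 6] / [7];  Q = [1, 3] / [2, 4] / [5, 7] / [6]
Final shape: (2, 2, 2, 1).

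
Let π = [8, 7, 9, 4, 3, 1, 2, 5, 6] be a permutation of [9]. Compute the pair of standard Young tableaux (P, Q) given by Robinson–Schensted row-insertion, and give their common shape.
P = [1, 2, 5, 6] / [3, 9] / [4] / [7] / [8];  Q = [1, 3, 8, 9] / [2, 7] / [4] / [5] / [6];  common shape = (4, 2, 1, 1, 1)

Row-insert the values π_1, π_2, … into P one at a time, bumping the leftmost entry strictly greater than the inserted value down to the next row. The recording tableau Q records, in position (i, j), the step at which that cell was added to P.
  Insert 8 (step 1): P = [8];  Q = [1]
  Insert 7 (step 2): P = [7] / [8];  Q = [1] / [2]
  Insert 9 (step 3): P = [7, 9] / [8];  Q = [1, 3] / [2]
  Insert 4 (step 4): P = [4, 9] / [7] / [8];  Q = [1, 3] / [2] / [4]
  Insert 3 (step 5): P = [3, 9] / [4] / [7] / [8];  Q = [1, 3] / [2] / [4] / [5]
  Insert 1 (step 6): P = [1, 9] / [3] / [4] / [7] / [8];  Q = [1, 3] / [2] / [4] / [5] / [6]
  Insert 2 (step 7): P = [1, 2] / [3, 9] / [4] / [7] / [8];  Q = [1, 3] / [2, 7] / [4] / [5] / [6]
  Insert 5 (step 8): P = [1, 2, 5] / [3, 9] / [4] / [7] / [8];  Q = [1, 3, 8] / [2, 7] / [4] / [5] / [6]
  Insert 6 (step 9): P = [1, 2, 5, 6] / [3, 9] / [4] / [7] / [8];  Q = [1, 3, 8, 9] / [2, 7] / [4] / [5] / [6]
Final shape: (4, 2, 1, 1, 1).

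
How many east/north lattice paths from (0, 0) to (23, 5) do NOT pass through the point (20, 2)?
Number of paths = 93660

Total paths from (0, 0) to (23, 5): C(28, 23) = 98280. Paths through (20, 2): (paths (0, 0) → (20, 2)) × (paths (20, 2) → (23, 5)) = C(22, 20) · C(6, 3) = 231 · 20 = 4620. Avoidance count = 98280 − 4620 = 93660.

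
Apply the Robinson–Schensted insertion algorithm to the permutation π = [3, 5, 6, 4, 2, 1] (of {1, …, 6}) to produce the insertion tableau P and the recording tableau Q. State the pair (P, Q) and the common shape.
P = [1, 4, 6] / [2] / [3] / [5];  Q = [1, 2, 3] / [4] / [5] / [6];  common shape = (3, 1, 1, 1)

Row-insert the values π_1, π_2, … into P one at a time, bumping the leftmost entry strictly greater than the inserted value down to the next row. The recording tableau Q records, in position (i, j), the step at which that cell was added to P.
  Insert 3 (step 1): P = [3];  Q = [1]
  Insert 5 (step 2): P = [3, 5];  Q = [1, 2]
  Insert 6 (step 3): P = [3, 5, 6];  Q = [1, 2, 3]
  Insert 4 (step 4): P = [3, 4, 6] / [5];  Q = [1, 2, 3] / [4]
  Insert 2 (step 5): P = [2, 4, 6] / [3] / [5];  Q = [1, 2, 3] / [4] / [5]
  Insert 1 (step 6): P = [1, 4, 6] / [2] / [3] / [5];  Q = [1, 2, 3] / [4] / [5] / [6]
Final shape: (3, 1, 1, 1).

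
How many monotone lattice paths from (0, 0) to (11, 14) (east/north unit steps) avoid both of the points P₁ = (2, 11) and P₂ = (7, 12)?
Number of paths = 3691440

Inclusion–exclusion. Total paths: C(25, 11) = 4457400. Through P₁: C(13, 2)·C(12, 9) = 17160. Through P₂: C(19, 7)·C(6, 4) = 755820. Since P₁ is strictly southwest of P₂, a monotone path through both must visit P₁ then P₂; paths through both = C(13, 2)·C(6, 5)·C(6, 4) = 7020. Avoid both = 4457400 − 17160 − 755820 + 7020 = 3691440.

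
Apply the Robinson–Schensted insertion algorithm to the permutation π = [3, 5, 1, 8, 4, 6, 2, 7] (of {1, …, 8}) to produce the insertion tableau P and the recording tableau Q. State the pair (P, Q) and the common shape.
P = [1, 2, 6, 7] / [3, 4, 8] / [5];  Q = [1, 2, 4, 8] / [3, 5, 6] / [7];  common shape = (4, 3, 1)

Row-insert the values π_1, π_2, … into P one at a time, bumping the leftmost entry strictly greater than the inserted value down to the next row. The recording tableau Q records, in position (i, j), the step at which that cell was added to P.
  Insert 3 (step 1): P = [3];  Q = [1]
  Insert 5 (step 2): P = [3, 5];  Q = [1, 2]
  Insert 1 (step 3): P = [1, 5] / [3];  Q = [1, 2] / [3]
  Insert 8 (step 4): P = [1, 5, 8] / [3];  Q = [1, 2, 4] / [3]
  Insert 4 (step 5): P = [1, 4, 8] / [3, 5];  Q = [1, 2, 4] / [3, 5]
  Insert 6 (step 6): P = [1, 4, 6] / [3, 5, 8];  Q = [1, 2, 4] / [3, 5, 6]
  Insert 2 (step 7): P = [1, 2, 6] / [3, 4, 8] / [5];  Q = [1, 2, 4] / [3, 5, 6] / [7]
  Insert 7 (step 8): P = [1, 2, 6, 7] / [3, 4, 8] / [5];  Q = [1, 2, 4, 8] / [3, 5, 6] / [7]
Final shape: (4, 3, 1).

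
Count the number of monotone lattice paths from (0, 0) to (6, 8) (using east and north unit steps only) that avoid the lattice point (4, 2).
Number of paths = 2583

Total paths from (0, 0) to (6, 8): C(14, 6) = 3003. Paths through (4, 2): (paths (0, 0) → (4, 2)) × (paths (4, 2) → (6, 8)) = C(6, 4) · C(8, 2) = 15 · 28 = 420. Avoidance count = 3003 − 420 = 2583.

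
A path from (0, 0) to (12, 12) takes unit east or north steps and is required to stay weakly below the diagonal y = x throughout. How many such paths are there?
Number of paths = 208012

By the reflection principle (André's argument), the number of monotone paths to (12, 12) with n ≤ m that never go above y = x is C(24, 12) − C(24, 13) = 2704156 − 2496144 = 208012.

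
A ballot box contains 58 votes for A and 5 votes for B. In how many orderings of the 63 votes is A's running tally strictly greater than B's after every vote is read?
Strict-lead orderings = 5913157

Total orderings of the 63 votes with 58 for A: C(63, 58) = 7028847. By the Bertrand ballot formula (Cycle Lemma / reflection principle), the number of orderings in which A is strictly ahead of B throughout is (p − q)/(p + q) · C(p + q, p) = (58 − 5)/(58 + 5) · 7028847 = 5913157.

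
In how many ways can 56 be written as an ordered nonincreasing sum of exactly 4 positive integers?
p(56, 4 parts) = 1285

Partitions of n into exactly k parts are in bijection with partitions of n − k into at most k parts (subtract 1 from each part). So p(56, exactly 4) = p(52, parts ≤ 4). Computing via the recurrence p(m, j) = p(m, j−1) + p(m−j, j) gives 1285.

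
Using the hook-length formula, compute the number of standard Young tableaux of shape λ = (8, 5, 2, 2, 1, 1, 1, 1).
# SYT of shape (8, 5, 2, 2, 1, 1, 1, 1) = 338607360

Hook-length formula: f^λ = n! / Π hook(c), product over all cells c of the Young diagram. For λ = (8, 5, 2, 2, 1, 1, 1, 1), n = 21 boxes. Hook lengths by row (left-to-right, top-to-bottom): [15, 10, 7, 6, 5, 3, 2, 1]; [11, 6, 3, 2, 1]; [7, 2]; [6, 1]; [4]; [3]; [2]; [1]. Product of hooks = 150885504000. So f^λ = 21! / 150885504000 = 51090942171709440000 / 150885504000 = 338607360.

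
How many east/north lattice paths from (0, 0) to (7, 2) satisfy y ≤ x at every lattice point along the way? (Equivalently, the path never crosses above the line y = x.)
Number of paths = 27

By the reflection principle (André's argument), the number of monotone paths to (7, 2) with n ≤ m that never go above y = x is C(9, 7) − C(9, 8) = 36 − 9 = 27.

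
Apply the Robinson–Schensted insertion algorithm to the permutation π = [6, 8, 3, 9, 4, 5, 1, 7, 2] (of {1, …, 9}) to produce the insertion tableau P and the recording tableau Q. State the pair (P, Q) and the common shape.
P = [1, 2, 5, 7] / [3, 4, 9] / [6, 8];  Q = [1, 2, 4, 8] / [3, 5, 6] / [7, 9];  common shape = (4, 3, 2)

Row-insert the values π_1, π_2, … into P one at a time, bumping the leftmost entry strictly greater than the inserted value down to the next row. The recording tableau Q records, in position (i, j), the step at which that cell was added to P.
  Insert 6 (step 1): P = [6];  Q = [1]
  Insert 8 (step 2): P = [6, 8];  Q = [1, 2]
  Insert 3 (step 3): P = [3, 8] / [6];  Q = [1, 2] / [3]
  Insert 9 (step 4): P = [3, 8, 9] / [6];  Q = [1, 2, 4] / [3]
  Insert 4 (step 5): P = [3, 4, 9] / [6, 8];  Q = [1, 2, 4] / [3, 5]
  Insert 5 (step 6): P = [3, 4, 5] / [6, 8, 9];  Q = [1, 2, 4] / [3, 5, 6]
  Insert 1 (step 7): P = [1, 4, 5] / [3, 8, 9] / [6];  Q = [1, 2, 4] / [3, 5, 6] / [7]
  Insert 7 (step 8): P = [1, 4, 5, 7] / [3, 8, 9] / [6];  Q = [1, 2, 4, 8] / [3, 5, 6] / [7]
  Insert 2 (step 9): P = [1, 2, 5, 7] / [3, 4, 9] / [6, 8];  Q = [1, 2, 4, 8] / [3, 5, 6] / [7, 9]
Final shape: (4, 3, 2).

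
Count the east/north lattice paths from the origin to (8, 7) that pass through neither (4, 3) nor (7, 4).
Number of paths = 3225

Inclusion–exclusion. Total paths: C(15, 8) = 6435. Through P₁: C(7, 4)·C(8, 4) = 2450. Through P₂: C(11, 7)·C(4, 1) = 1320. Since P₁ is strictly southwest of P₂, a monotone path through both must visit P₁ then P₂; paths through both = C(7, 4)·C(4, 3)·C(4, 1) = 560. Avoid both = 6435 − 2450 − 1320 + 560 = 3225.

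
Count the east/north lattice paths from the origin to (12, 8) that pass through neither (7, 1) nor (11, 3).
Number of paths = 118170

Inclusion–exclusion. Total paths: C(20, 12) = 125970. Through P₁: C(8, 7)·C(12, 5) = 6336. Through P₂: C(14, 11)·C(6, 1) = 2184. Since P₁ is strictly southwest of P₂, a monotone path through both must visit P₁ then P₂; paths through both = C(8, 7)·C(6, 4)·C(6, 1) = 720. Avoid both = 125970 − 6336 − 2184 + 720 = 118170.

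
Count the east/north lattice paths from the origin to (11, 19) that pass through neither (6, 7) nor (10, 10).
Number of paths = 42761732

Inclusion–exclusion. Total paths: C(30, 11) = 54627300. Through P₁: C(13, 6)·C(17, 5) = 10618608. Through P₂: C(20, 10)·C(10, 1) = 1847560. Since P₁ is strictly southwest of P₂, a monotone path through both must visit P₁ then P₂; paths through both = C(13, 6)·C(7, 4)·C(10, 1) = 600600. Avoid both = 54627300 − 10618608 − 1847560 + 600600 = 42761732.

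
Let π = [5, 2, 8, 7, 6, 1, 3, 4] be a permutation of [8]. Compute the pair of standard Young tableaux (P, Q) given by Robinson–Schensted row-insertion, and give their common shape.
P = [1, 3, 4] / [2, 6] / [5, 7] / [8];  Q = [1, 3, 8] / [2, 4] / [5, 7] / [6];  common shape = (3, 2, 2, 1)

Row-insert the values π_1, π_2, … into P one at a time, bumping the leftmost entry strictly greater than the inserted value down to the next row. The recording tableau Q records, in position (i, j), the step at which that cell was added to P.
  Insert 5 (step 1): P = [5];  Q = [1]
  Insert 2 (step 2): P = [2] / [5];  Q = [1] / [2]
  Insert 8 (step 3): P = [2, 8] / [5];  Q = [1, 3] / [2]
  Insert 7 (step 4): P = [2, 7] / [5, 8];  Q = [1, 3] / [2, 4]
  Insert 6 (step 5): P = [2, 6] / [5, 7] / [8];  Q = [1, 3] / [2, 4] / [5]
  Insert 1 (step 6): P = [1, 6] / [2, 7] / [5] / [8];  Q = [1, 3] / [2, 4] / [5] / [6]
  Insert 3 (step 7): P = [1, 3] / [2, 6] / [5, 7] / [8];  Q = [1, 3] / [2, 4] / [5, 7] / [6]
  Insert 4 (step 8): P = [1, 3, 4] / [2, 6] / [5, 7] / [8];  Q = [1, 3, 8] / [2, 4] / [5, 7] / [6]
Final shape: (3, 2, 2, 1).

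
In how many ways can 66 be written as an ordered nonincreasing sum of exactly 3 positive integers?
p(66, 3 parts) = 363

Partitions of n into exactly k parts are in bijection with partitions of n − k into at most k parts (subtract 1 from each part). So p(66, exactly 3) = p(63, parts ≤ 3). Computing via the recurrence p(m, j) = p(m, j−1) + p(m−j, j) gives 363.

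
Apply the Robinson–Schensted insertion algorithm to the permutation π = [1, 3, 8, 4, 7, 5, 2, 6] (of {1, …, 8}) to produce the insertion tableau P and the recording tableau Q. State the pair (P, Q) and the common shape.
P = [1, 2, 4, 5, 6] / [3] / [7] / [8];  Q = [1, 2, 3, 5, 8] / [4] / [6] / [7];  common shape = (5, 1, 1, 1)

Row-insert the values π_1, π_2, … into P one at a time, bumping the leftmost entry strictly greater than the inserted value down to the next row. The recording tableau Q records, in position (i, j), the step at which that cell was added to P.
  Insert 1 (step 1): P = [1];  Q = [1]
  Insert 3 (step 2): P = [1, 3];  Q = [1, 2]
  Insert 8 (step 3): P = [1, 3, 8];  Q = [1, 2, 3]
  Insert 4 (step 4): P = [1, 3, 4] / [8];  Q = [1, 2, 3] / [4]
  Insert 7 (step 5): P = [1, 3, 4, 7] / [8];  Q = [1, 2, 3, 5] / [4]
  Insert 5 (step 6): P = [1, 3, 4, 5] / [7] / [8];  Q = [1, 2, 3, 5] / [4] / [6]
  Insert 2 (step 7): P = [1, 2, 4, 5] / [3] / [7] / [8];  Q = [1, 2, 3, 5] / [4] / [6] / [7]
  Insert 6 (step 8): P = [1, 2, 4, 5, 6] / [3] / [7] / [8];  Q = [1, 2, 3, 5, 8] / [4] / [6] / [7]
Final shape: (5, 1, 1, 1).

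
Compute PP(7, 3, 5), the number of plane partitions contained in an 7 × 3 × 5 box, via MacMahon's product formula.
PP(7, 3, 5) = 16195608

Evaluate the triple product over i = 1..7, j = 1..3, k = 1..5. The factors are (2/1) · (3/2) · (4/3) · (5/4) · (6/5) · (3/2) · (4/3) · (5/4) · … (105 factors total). The numerators and denominators telescope so the product is an integer; carrying out the multiplication exactly gives PP(7, 3, 5) = 16195608.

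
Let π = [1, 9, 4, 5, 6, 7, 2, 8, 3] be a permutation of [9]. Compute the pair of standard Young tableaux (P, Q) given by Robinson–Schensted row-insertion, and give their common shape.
P = [1, 2, 3, 6, 7, 8] / [4, 5] / [9];  Q = [1, 2, 4, 5, 6, 8] / [3, 9] / [7];  common shape = (6, 2, 1)

Row-insert the values π_1, π_2, … into P one at a time, bumping the leftmost entry strictly greater than the inserted value down to the next row. The recording tableau Q records, in position (i, j), the step at which that cell was added to P.
  Insert 1 (step 1): P = [1];  Q = [1]
  Insert 9 (step 2): P = [1, 9];  Q = [1, 2]
  Insert 4 (step 3): P = [1, 4] / [9];  Q = [1, 2] / [3]
  Insert 5 (step 4): P = [1, 4, 5] / [9];  Q = [1, 2, 4] / [3]
  Insert 6 (step 5): P = [1, 4, 5, 6] / [9];  Q = [1, 2, 4, 5] / [3]
  Insert 7 (step 6): P = [1, 4, 5, 6, 7] / [9];  Q = [1, 2, 4, 5, 6] / [3]
  Insert 2 (step 7): P = [1, 2, 5, 6, 7] / [4] / [9];  Q = [1, 2, 4, 5, 6] / [3] / [7]
  Insert 8 (step 8): P = [1, 2, 5, 6, 7, 8] / [4] / [9];  Q = [1, 2, 4, 5, 6, 8] / [3] / [7]
  Insert 3 (step 9): P = [1, 2, 3, 6, 7, 8] / [4, 5] / [9];  Q = [1, 2, 4, 5, 6, 8] / [3, 9] / [7]
Final shape: (6, 2, 1).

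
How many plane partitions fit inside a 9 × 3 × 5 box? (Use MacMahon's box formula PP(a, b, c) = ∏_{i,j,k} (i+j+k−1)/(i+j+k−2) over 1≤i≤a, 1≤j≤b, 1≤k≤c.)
PP(9, 3, 5) = 208416208

Evaluate the triple product over i = 1..9, j = 1..3, k = 1..5. The factors are (2/1) · (3/2) · (4/3) · (5/4) · (6/5) · (3/2) · (4/3) · (5/4) · … (135 factors total). The numerators and denominators telescope so the product is an integer; carrying out the multiplication exactly gives PP(9, 3, 5) = 208416208.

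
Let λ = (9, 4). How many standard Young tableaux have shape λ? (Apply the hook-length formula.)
# SYT of shape (9, 4) = 429

Hook-length formula: f^λ = n! / Π hook(c), product over all cells c of the Young diagram. For λ = (9, 4), n = 13 boxes. Hook lengths by row (left-to-right, top-to-bottom): [10, 9, 8, 7, 5, 4, 3, 2, 1]; [4, 3, 2, 1]. Product of hooks = 14515200. So f^λ = 13! / 14515200 = 6227020800 / 14515200 = 429.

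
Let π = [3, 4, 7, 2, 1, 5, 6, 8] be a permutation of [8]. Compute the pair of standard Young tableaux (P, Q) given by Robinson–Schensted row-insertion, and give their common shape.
P = [1, 4, 5, 6, 8] / [2, 7] / [3];  Q = [1, 2, 3, 7, 8] / [4, 6] / [5];  common shape = (5, 2, 1)

Row-insert the values π_1, π_2, … into P one at a time, bumping the leftmost entry strictly greater than the inserted value down to the next row. The recording tableau Q records, in position (i, j), the step at which that cell was added to P.
  Insert 3 (step 1): P = [3];  Q = [1]
  Insert 4 (step 2): P = [3, 4];  Q = [1, 2]
  Insert 7 (step 3): P = [3, 4, 7];  Q = [1, 2, 3]
  Insert 2 (step 4): P = [2, 4, 7] / [3];  Q = [1, 2, 3] / [4]
  Insert 1 (step 5): P = [1, 4, 7] / [2] / [3];  Q = [1, 2, 3] / [4] / [5]
  Insert 5 (step 6): P = [1, 4, 5] / [2, 7] / [3];  Q = [1, 2, 3] / [4, 6] / [5]
  Insert 6 (step 7): P = [1, 4, 5, 6] / [2, 7] / [3];  Q = [1, 2, 3, 7] / [4, 6] / [5]
  Insert 8 (step 8): P = [1, 4, 5, 6, 8] / [2, 7] / [3];  Q = [1, 2, 3, 7, 8] / [4, 6] / [5]
Final shape: (5, 2, 1).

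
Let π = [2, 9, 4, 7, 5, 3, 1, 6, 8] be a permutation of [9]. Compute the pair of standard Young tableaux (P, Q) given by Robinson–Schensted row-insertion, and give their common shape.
P = [1, 3, 5, 6, 8] / [2] / [4] / [7] / [9];  Q = [1, 2, 4, 8, 9] / [3] / [5] / [6] / [7];  common shape = (5, 1, 1, 1, 1)

Row-insert the values π_1, π_2, … into P one at a time, bumping the leftmost entry strictly greater than the inserted value down to the next row. The recording tableau Q records, in position (i, j), the step at which that cell was added to P.
  Insert 2 (step 1): P = [2];  Q = [1]
  Insert 9 (step 2): P = [2, 9];  Q = [1, 2]
  Insert 4 (step 3): P = [2, 4] / [9];  Q = [1, 2] / [3]
  Insert 7 (step 4): P = [2, 4, 7] / [9];  Q = [1, 2, 4] / [3]
  Insert 5 (step 5): P = [2, 4, 5] / [7] / [9];  Q = [1, 2, 4] / [3] / [5]
  Insert 3 (step 6): P = [2, 3, 5] / [4] / [7] / [9];  Q = [1, 2, 4] / [3] / [5] / [6]
  Insert 1 (step 7): P = [1, 3, 5] / [2] / [4] / [7] / [9];  Q = [1, 2, 4] / [3] / [5] / [6] / [7]
  Insert 6 (step 8): P = [1, 3, 5, 6] / [2] / [4] / [7] / [9];  Q = [1, 2, 4, 8] / [3] / [5] / [6] / [7]
  Insert 8 (step 9): P = [1, 3, 5, 6, 8] / [2] / [4] / [7] / [9];  Q = [1, 2, 4, 8, 9] / [3] / [5] / [6] / [7]
Final shape: (5, 1, 1, 1, 1).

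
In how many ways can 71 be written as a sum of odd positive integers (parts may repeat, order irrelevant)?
p_odd(71) = 32992

Enumerate partitions using only odd parts via the recurrence o(n, m) = o(n, m−2) + o(n−m, m) over odd m, starting from the largest odd part ≤ n. This gives p_odd(71) = 32992. (Euler's theorem: equals the count of distinct-part partitions.)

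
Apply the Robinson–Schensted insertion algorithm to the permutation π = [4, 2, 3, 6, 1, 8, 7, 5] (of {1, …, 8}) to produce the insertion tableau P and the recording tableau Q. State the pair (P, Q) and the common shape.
P = [1, 3, 5, 7] / [2, 6] / [4, 8];  Q = [1, 3, 4, 6] / [2, 7] / [5, 8];  common shape = (4, 2, 2)

Row-insert the values π_1, π_2, … into P one at a time, bumping the leftmost entry strictly greater than the inserted value down to the next row. The recording tableau Q records, in position (i, j), the step at which that cell was added to P.
  Insert 4 (step 1): P = [4];  Q = [1]
  Insert 2 (step 2): P = [2] / [4];  Q = [1] / [2]
  Insert 3 (step 3): P = [2, 3] / [4];  Q = [1, 3] / [2]
  Insert 6 (step 4): P = [2, 3, 6] / [4];  Q = [1, 3, 4] / [2]
  Insert 1 (step 5): P = [1, 3, 6] / [2] / [4];  Q = [1, 3, 4] / [2] / [5]
  Insert 8 (step 6): P = [1, 3, 6, 8] / [2] / [4];  Q = [1, 3, 4, 6] / [2] / [5]
  Insert 7 (step 7): P = [1, 3, 6, 7] / [2, 8] / [4];  Q = [1, 3, 4, 6] / [2, 7] / [5]
  Insert 5 (step 8): P = [1, 3, 5, 7] / [2, 6] / [4, 8];  Q = [1, 3, 4, 6] / [2, 7] / [5, 8]
Final shape: (4, 2, 2).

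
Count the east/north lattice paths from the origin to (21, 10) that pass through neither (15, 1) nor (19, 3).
Number of paths = 44225285

Inclusion–exclusion. Total paths: C(31, 21) = 44352165. Through P₁: C(16, 15)·C(15, 6) = 80080. Through P₂: C(22, 19)·C(9, 2) = 55440. Since P₁ is strictly southwest of P₂, a monotone path through both must visit P₁ then P₂; paths through both = C(16, 15)·C(6, 4)·C(9, 2) = 8640. Avoid both = 44352165 − 80080 − 55440 + 8640 = 44225285.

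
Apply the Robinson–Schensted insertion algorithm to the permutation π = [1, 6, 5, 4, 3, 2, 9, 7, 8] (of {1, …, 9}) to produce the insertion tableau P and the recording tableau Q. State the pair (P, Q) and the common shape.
P = [1, 2, 7, 8] / [3, 9] / [4] / [5] / [6];  Q = [1, 2, 7, 9] / [3, 8] / [4] / [5] / [6];  common shape = (4, 2, 1, 1, 1)

Row-insert the values π_1, π_2, … into P one at a time, bumping the leftmost entry strictly greater than the inserted value down to the next row. The recording tableau Q records, in position (i, j), the step at which that cell was added to P.
  Insert 1 (step 1): P = [1];  Q = [1]
  Insert 6 (step 2): P = [1, 6];  Q = [1, 2]
  Insert 5 (step 3): P = [1, 5] / [6];  Q = [1, 2] / [3]
  Insert 4 (step 4): P = [1, 4] / [5] / [6];  Q = [1, 2] / [3] / [4]
  Insert 3 (step 5): P = [1, 3] / [4] / [5] / [6];  Q = [1, 2] / [3] / [4] / [5]
  Insert 2 (step 6): P = [1, 2] / [3] / [4] / [5] / [6];  Q = [1, 2] / [3] / [4] / [5] / [6]
  Insert 9 (step 7): P = [1, 2, 9] / [3] / [4] / [5] / [6];  Q = [1, 2, 7] / [3] / [4] / [5] / [6]
  Insert 7 (step 8): P = [1, 2, 7] / [3, 9] / [4] / [5] / [6];  Q = [1, 2, 7] / [3, 8] / [4] / [5] / [6]
  Insert 8 (step 9): P = [1, 2, 7, 8] / [3, 9] / [4] / [5] / [6];  Q = [1, 2, 7, 9] / [3, 8] / [4] / [5] / [6]
Final shape: (4, 2, 1, 1, 1).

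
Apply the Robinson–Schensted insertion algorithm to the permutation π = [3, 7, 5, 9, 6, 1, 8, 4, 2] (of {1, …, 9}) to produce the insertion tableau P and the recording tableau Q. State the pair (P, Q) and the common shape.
P = [1, 2, 6, 8] / [3, 4] / [5, 9] / [7];  Q = [1, 2, 4, 7] / [3, 5] / [6, 8] / [9];  common shape = (4, 2, 2, 1)

Row-insert the values π_1, π_2, … into P one at a time, bumping the leftmost entry strictly greater than the inserted value down to the next row. The recording tableau Q records, in position (i, j), the step at which that cell was added to P.
  Insert 3 (step 1): P = [3];  Q = [1]
  Insert 7 (step 2): P = [3, 7];  Q = [1, 2]
  Insert 5 (step 3): P = [3, 5] / [7];  Q = [1, 2] / [3]
  Insert 9 (step 4): P = [3, 5, 9] / [7];  Q = [1, 2, 4] / [3]
  Insert 6 (step 5): P = [3, 5, 6] / [7, 9];  Q = [1, 2, 4] / [3, 5]
  Insert 1 (step 6): P = [1, 5, 6] / [3, 9] / [7];  Q = [1, 2, 4] / [3, 5] / [6]
  Insert 8 (step 7): P = [1, 5, 6, 8] / [3, 9] / [7];  Q = [1, 2, 4, 7] / [3, 5] / [6]
  Insert 4 (step 8): P = [1, 4, 6, 8] / [3, 5] / [7, 9];  Q = [1, 2, 4, 7] / [3, 5] / [6, 8]
  Insert 2 (step 9): P = [1, 2, 6, 8] / [3, 4] / [5, 9] / [7];  Q = [1, 2, 4, 7] / [3, 5] / [6, 8] / [9]
Final shape: (4, 2, 2, 1).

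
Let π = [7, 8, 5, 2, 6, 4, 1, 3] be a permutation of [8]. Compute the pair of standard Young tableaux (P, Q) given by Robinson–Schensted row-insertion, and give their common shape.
P = [1, 3] / [2, 4] / [5, 6] / [7, 8];  Q = [1, 2] / [3, 5] / [4, 6] / [7, 8];  common shape = (2, 2, 2, 2)

Row-insert the values π_1, π_2, … into P one at a time, bumping the leftmost entry strictly greater than the inserted value down to the next row. The recording tableau Q records, in position (i, j), the step at which that cell was added to P.
  Insert 7 (step 1): P = [7];  Q = [1]
  Insert 8 (step 2): P = [7, 8];  Q = [1, 2]
  Insert 5 (step 3): P = [5, 8] / [7];  Q = [1, 2] / [3]
  Insert 2 (step 4): P = [2, 8] / [5] / [7];  Q = [1, 2] / [3] / [4]
  Insert 6 (step 5): P = [2, 6] / [5, 8] / [7];  Q = [1, 2] / [3, 5] / [4]
  Insert 4 (step 6): P = [2, 4] / [5, 6] / [7, 8];  Q = [1, 2] / [3, 5] / [4, 6]
  Insert 1 (step 7): P = [1, 4] / [2, 6] / [5, 8] / [7];  Q = [1, 2] / [3, 5] / [4, 6] / [7]
  Insert 3 (step 8): P = [1, 3] / [2, 4] / [5, 6] / [7, 8];  Q = [1, 2] / [3, 5] / [4, 6] / [7, 8]
Final shape: (2, 2, 2, 2).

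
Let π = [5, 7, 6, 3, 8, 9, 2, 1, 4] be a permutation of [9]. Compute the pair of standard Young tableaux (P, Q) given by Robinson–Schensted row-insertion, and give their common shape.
P = [1, 4, 8, 9] / [2, 6] / [3] / [5] / [7];  Q = [1, 2, 5, 6] / [3, 9] / [4] / [7] / [8];  common shape = (4, 2, 1, 1, 1)

Row-insert the values π_1, π_2, … into P one at a time, bumping the leftmost entry strictly greater than the inserted value down to the next row. The recording tableau Q records, in position (i, j), the step at which that cell was added to P.
  Insert 5 (step 1): P = [5];  Q = [1]
  Insert 7 (step 2): P = [5, 7];  Q = [1, 2]
  Insert 6 (step 3): P = [5, 6] / [7];  Q = [1, 2] / [3]
  Insert 3 (step 4): P = [3, 6] / [5] / [7];  Q = [1, 2] / [3] / [4]
  Insert 8 (step 5): P = [3, 6, 8] / [5] / [7];  Q = [1, 2, 5] / [3] / [4]
  Insert 9 (step 6): P = [3, 6, 8, 9] / [5] / [7];  Q = [1, 2, 5, 6] / [3] / [4]
  Insert 2 (step 7): P = [2, 6, 8, 9] / [3] / [5] / [7];  Q = [1, 2, 5, 6] / [3] / [4] / [7]
  Insert 1 (step 8): P = [1, 6, 8, 9] / [2] / [3] / [5] / [7];  Q = [1, 2, 5, 6] / [3] / [4] / [7] / [8]
  Insert 4 (step 9): P = [1, 4, 8, 9] / [2, 6] / [3] / [5] / [7];  Q = [1, 2, 5, 6] / [3, 9] / [4] / [7] / [8]
Final shape: (4, 2, 1, 1, 1).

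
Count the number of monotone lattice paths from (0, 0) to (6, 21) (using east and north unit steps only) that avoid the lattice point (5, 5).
Number of paths = 291726

Total paths from (0, 0) to (6, 21): C(27, 6) = 296010. Paths through (5, 5): (paths (0, 0) → (5, 5)) × (paths (5, 5) → (6, 21)) = C(10, 5) · C(17, 1) = 252 · 17 = 4284. Avoidance count = 296010 − 4284 = 291726.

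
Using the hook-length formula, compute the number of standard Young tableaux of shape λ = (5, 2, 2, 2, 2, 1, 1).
# SYT of shape (5, 2, 2, 2, 2, 1, 1) = 61425

Hook-length formula: f^λ = n! / Π hook(c), product over all cells c of the Young diagram. For λ = (5, 2, 2, 2, 2, 1, 1), n = 15 boxes. Hook lengths by row (left-to-right, top-to-bottom): [11, 8, 3, 2, 1]; [7, 4]; [6, 3]; [5, 2]; [4, 1]; [2]; [1]. Product of hooks = 21288960. So f^λ = 15! / 21288960 = 1307674368000 / 21288960 = 61425.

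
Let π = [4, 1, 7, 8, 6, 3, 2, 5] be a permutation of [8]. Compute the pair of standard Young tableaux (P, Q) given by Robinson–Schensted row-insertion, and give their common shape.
P = [1, 2, 5] / [3, 6, 8] / [4] / [7];  Q = [1, 3, 4] / [2, 5, 8] / [6] / [7];  common shape = (3, 3, 1, 1)

Row-insert the values π_1, π_2, … into P one at a time, bumping the leftmost entry strictly greater than the inserted value down to the next row. The recording tableau Q records, in position (i, j), the step at which that cell was added to P.
  Insert 4 (step 1): P = [4];  Q = [1]
  Insert 1 (step 2): P = [1] / [4];  Q = [1] / [2]
  Insert 7 (step 3): P = [1, 7] / [4];  Q = [1, 3] / [2]
  Insert 8 (step 4): P = [1, 7, 8] / [4];  Q = [1, 3, 4] / [2]
  Insert 6 (step 5): P = [1, 6, 8] / [4, 7];  Q = [1, 3, 4] / [2, 5]
  Insert 3 (step 6): P = [1, 3, 8] / [4, 6] / [7];  Q = [1, 3, 4] / [2, 5] / [6]
  Insert 2 (step 7): P = [1, 2, 8] / [3, 6] / [4] / [7];  Q = [1, 3, 4] / [2, 5] / [6] / [7]
  Insert 5 (step 8): P = [1, 2, 5] / [3, 6, 8] / [4] / [7];  Q = [1, 3, 4] / [2, 5, 8] / [6] / [7]
Final shape: (3, 3, 1, 1).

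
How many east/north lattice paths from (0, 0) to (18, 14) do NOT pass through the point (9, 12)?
Number of paths = 455269450

Total paths from (0, 0) to (18, 14): C(32, 18) = 471435600. Paths through (9, 12): (paths (0, 0) → (9, 12)) × (paths (9, 12) → (18, 14)) = C(21, 9) · C(11, 9) = 293930 · 55 = 16166150. Avoidance count = 471435600 − 16166150 = 455269450.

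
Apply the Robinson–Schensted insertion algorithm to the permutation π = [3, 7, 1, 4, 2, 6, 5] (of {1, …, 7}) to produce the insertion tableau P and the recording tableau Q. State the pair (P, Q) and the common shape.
P = [1, 2, 5] / [3, 4, 6] / [7];  Q = [1, 2, 6] / [3, 4, 7] / [5];  common shape = (3, 3, 1)

Row-insert the values π_1, π_2, … into P one at a time, bumping the leftmost entry strictly greater than the inserted value down to the next row. The recording tableau Q records, in position (i, j), the step at which that cell was added to P.
  Insert 3 (step 1): P = [3];  Q = [1]
  Insert 7 (step 2): P = [3, 7];  Q = [1, 2]
  Insert 1 (step 3): P = [1, 7] / [3];  Q = [1, 2] / [3]
  Insert 4 (step 4): P = [1, 4] / [3, 7];  Q = [1, 2] / [3, 4]
  Insert 2 (step 5): P = [1, 2] / [3, 4] / [7];  Q = [1, 2] / [3, 4] / [5]
  Insert 6 (step 6): P = [1, 2, 6] / [3, 4] / [7];  Q = [1, 2, 6] / [3, 4] / [5]
  Insert 5 (step 7): P = [1, 2, 5] / [3, 4, 6] / [7];  Q = [1, 2, 6] / [3, 4, 7] / [5]
Final shape: (3, 3, 1).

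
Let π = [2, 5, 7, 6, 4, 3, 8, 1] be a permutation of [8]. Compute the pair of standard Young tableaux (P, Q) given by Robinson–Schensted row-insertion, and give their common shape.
P = [1, 3, 6, 8] / [2] / [4] / [5] / [7];  Q = [1, 2, 3, 7] / [4] / [5] / [6] / [8];  common shape = (4, 1, 1, 1, 1)

Row-insert the values π_1, π_2, … into P one at a time, bumping the leftmost entry strictly greater than the inserted value down to the next row. The recording tableau Q records, in position (i, j), the step at which that cell was added to P.
  Insert 2 (step 1): P = [2];  Q = [1]
  Insert 5 (step 2): P = [2, 5];  Q = [1, 2]
  Insert 7 (step 3): P = [2, 5, 7];  Q = [1, 2, 3]
  Insert 6 (step 4): P = [2, 5, 6] / [7];  Q = [1, 2, 3] / [4]
  Insert 4 (step 5): P = [2, 4, 6] / [5] / [7];  Q = [1, 2, 3] / [4] / [5]
  Insert 3 (step 6): P = [2, 3, 6] / [4] / [5] / [7];  Q = [1, 2, 3] / [4] / [5] / [6]
  Insert 8 (step 7): P = [2, 3, 6, 8] / [4] / [5] / [7];  Q = [1, 2, 3, 7] / [4] / [5] / [6]
  Insert 1 (step 8): P = [1, 3, 6, 8] / [2] / [4] / [5] / [7];  Q = [1, 2, 3, 7] / [4] / [5] / [6] / [8]
Final shape: (4, 1, 1, 1, 1).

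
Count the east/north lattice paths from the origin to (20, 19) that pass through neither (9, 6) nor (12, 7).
Number of paths = 52604606730

Inclusion–exclusion. Total paths: C(39, 20) = 68923264410. Through P₁: C(15, 9)·C(24, 11) = 12493200720. Through P₂: C(19, 12)·C(20, 8) = 6347376360. Since P₁ is strictly southwest of P₂, a monotone path through both must visit P₁ then P₂; paths through both = C(15, 9)·C(4, 3)·C(20, 8) = 2521919400. Avoid both = 68923264410 − 12493200720 − 6347376360 + 2521919400 = 52604606730.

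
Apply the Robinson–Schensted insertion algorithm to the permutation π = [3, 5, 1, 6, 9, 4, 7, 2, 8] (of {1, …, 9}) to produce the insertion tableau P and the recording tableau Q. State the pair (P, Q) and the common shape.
P = [1, 2, 6, 7, 8] / [3, 4, 9] / [5];  Q = [1, 2, 4, 5, 9] / [3, 6, 7] / [8];  common shape = (5, 3, 1)

Row-insert the values π_1, π_2, … into P one at a time, bumping the leftmost entry strictly greater than the inserted value down to the next row. The recording tableau Q records, in position (i, j), the step at which that cell was added to P.
  Insert 3 (step 1): P = [3];  Q = [1]
  Insert 5 (step 2): P = [3, 5];  Q = [1, 2]
  Insert 1 (step 3): P = [1, 5] / [3];  Q = [1, 2] / [3]
  Insert 6 (step 4): P = [1, 5, 6] / [3];  Q = [1, 2, 4] / [3]
  Insert 9 (step 5): P = [1, 5, 6, 9] / [3];  Q = [1, 2, 4, 5] / [3]
  Insert 4 (step 6): P = [1, 4, 6, 9] / [3, 5];  Q = [1, 2, 4, 5] / [3, 6]
  Insert 7 (step 7): P = [1, 4, 6, 7] / [3, 5, 9];  Q = [1, 2, 4, 5] / [3, 6, 7]
  Insert 2 (step 8): P = [1, 2, 6, 7] / [3, 4, 9] / [5];  Q = [1, 2, 4, 5] / [3, 6, 7] / [8]
  Insert 8 (step 9): P = [1, 2, 6, 7, 8] / [3, 4, 9] / [5];  Q = [1, 2, 4, 5, 9] / [3, 6, 7] / [8]
Final shape: (5, 3, 1).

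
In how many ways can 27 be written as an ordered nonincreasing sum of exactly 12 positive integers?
p(27, 12 parts) = 172

Partitions of n into exactly k parts are in bijection with partitions of n − k into at most k parts (subtract 1 from each part). So p(27, exactly 12) = p(15, parts ≤ 12). Computing via the recurrence p(m, j) = p(m, j−1) + p(m−j, j) gives 172.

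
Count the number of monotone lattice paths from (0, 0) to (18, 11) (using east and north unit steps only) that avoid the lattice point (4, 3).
Number of paths = 23405340

Total paths from (0, 0) to (18, 11): C(29, 18) = 34597290. Paths through (4, 3): (paths (0, 0) → (4, 3)) × (paths (4, 3) → (18, 11)) = C(7, 4) · C(22, 14) = 35 · 319770 = 11191950. Avoidance count = 34597290 − 11191950 = 23405340.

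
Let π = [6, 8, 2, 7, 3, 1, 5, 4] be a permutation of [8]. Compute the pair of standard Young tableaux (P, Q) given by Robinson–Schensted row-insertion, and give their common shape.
P = [1, 3, 4] / [2, 5] / [6, 7] / [8];  Q = [1, 2, 7] / [3, 4] / [5, 8] / [6];  common shape = (3, 2, 2, 1)

Row-insert the values π_1, π_2, … into P one at a time, bumping the leftmost entry strictly greater than the inserted value down to the next row. The recording tableau Q records, in position (i, j), the step at which that cell was added to P.
  Insert 6 (step 1): P = [6];  Q = [1]
  Insert 8 (step 2): P = [6, 8];  Q = [1, 2]
  Insert 2 (step 3): P = [2, 8] / [6];  Q = [1, 2] / [3]
  Insert 7 (step 4): P = [2, 7] / [6, 8];  Q = [1, 2] / [3, 4]
  Insert 3 (step 5): P = [2, 3] / [6, 7] / [8];  Q = [1, 2] / [3, 4] / [5]
  Insert 1 (step 6): P = [1, 3] / [2, 7] / [6] / [8];  Q = [1, 2] / [3, 4] / [5] / [6]
  Insert 5 (step 7): P = [1, 3, 5] / [2, 7] / [6] / [8];  Q = [1, 2, 7] / [3, 4] / [5] / [6]
  Insert 4 (step 8): P = [1, 3, 4] / [2, 5] / [6, 7] / [8];  Q = [1, 2, 7] / [3, 4] / [5, 8] / [6]
Final shape: (3, 2, 2, 1).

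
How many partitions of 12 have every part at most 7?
p(12, parts ≤ 7) = 65

Partitions of 12 with all parts ≤ 7: 7+5, 7+4+1, 7+3+2, 7+3+1+1, 7+2+2+1, 7+2+1+1+1, 7+1+1+1+1+1, 6+6, 6+5+1, 6+4+2, 6+4+1+1, 6+3+3, 6+3+2+1, 6+3+1+1+1, 6+2+2+2, 6+2+2+1+1, 6+2+1+1+1+1, 6+1+1+1+1+1+1, 5+5+2, 5+5+1+1, 5+4+3, 5+4+2+1, 5+4+1+1+1, 5+3+3+1, 5+3+2+2, 5+3+2+1+1, 5+3+1+1+1+1, 5+2+2+2+1, 5+2+2+1+1+1, 5+2+1+1+1+1+1, … (65 total). Count = 65.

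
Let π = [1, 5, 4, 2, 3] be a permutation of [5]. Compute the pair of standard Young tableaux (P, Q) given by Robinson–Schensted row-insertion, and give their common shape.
P = [1, 2, 3] / [4] / [5];  Q = [1, 2, 5] / [3] / [4];  common shape = (3, 1, 1)

Row-insert the values π_1, π_2, … into P one at a time, bumping the leftmost entry strictly greater than the inserted value down to the next row. The recording tableau Q records, in position (i, j), the step at which that cell was added to P.
  Insert 1 (step 1): P = [1];  Q = [1]
  Insert 5 (step 2): P = [1, 5];  Q = [1, 2]
  Insert 4 (step 3): P = [1, 4] / [5];  Q = [1, 2] / [3]
  Insert 2 (step 4): P = [1, 2] / [4] / [5];  Q = [1, 2] / [3] / [4]
  Insert 3 (step 5): P = [1, 2, 3] / [4] / [5];  Q = [1, 2, 5] / [3] / [4]
Final shape: (3, 1, 1).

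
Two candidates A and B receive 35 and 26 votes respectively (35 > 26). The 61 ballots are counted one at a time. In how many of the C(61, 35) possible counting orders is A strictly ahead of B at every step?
Strict-lead orderings = 17970728529575178

Total orderings of the 61 votes with 35 for A: C(61, 35) = 121801604478231762. By the Bertrand ballot formula (Cycle Lemma / reflection principle), the number of orderings in which A is strictly ahead of B throughout is (p − q)/(p + q) · C(p + q, p) = (35 − 26)/(35 + 26) · 121801604478231762 = 17970728529575178.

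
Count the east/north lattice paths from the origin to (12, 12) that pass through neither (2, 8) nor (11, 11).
Number of paths = 1268047

Inclusion–exclusion. Total paths: C(24, 12) = 2704156. Through P₁: C(10, 2)·C(14, 10) = 45045. Through P₂: C(22, 11)·C(2, 1) = 1410864. Since P₁ is strictly southwest of P₂, a monotone path through both must visit P₁ then P₂; paths through both = C(10, 2)·C(12, 9)·C(2, 1) = 19800. Avoid both = 2704156 − 45045 − 1410864 + 19800 = 1268047.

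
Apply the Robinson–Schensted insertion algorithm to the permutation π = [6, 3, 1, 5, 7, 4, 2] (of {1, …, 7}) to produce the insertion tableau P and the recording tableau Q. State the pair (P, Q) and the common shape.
P = [1, 2, 7] / [3, 4] / [5] / [6];  Q = [1, 4, 5] / [2, 6] / [3] / [7];  common shape = (3, 2, 1, 1)

Row-insert the values π_1, π_2, … into P one at a time, bumping the leftmost entry strictly greater than the inserted value down to the next row. The recording tableau Q records, in position (i, j), the step at which that cell was added to P.
  Insert 6 (step 1): P = [6];  Q = [1]
  Insert 3 (step 2): P = [3] / [6];  Q = [1] / [2]
  Insert 1 (step 3): P = [1] / [3] / [6];  Q = [1] / [2] / [3]
  Insert 5 (step 4): P = [1, 5] / [3] / [6];  Q = [1, 4] / [2] / [3]
  Insert 7 (step 5): P = [1, 5, 7] / [3] / [6];  Q = [1, 4, 5] / [2] / [3]
  Insert 4 (step 6): P = [1, 4, 7] / [3, 5] / [6];  Q = [1, 4, 5] / [2, 6] / [3]
  Insert 2 (step 7): P = [1, 2, 7] / [3, 4] / [5] / [6];  Q = [1, 4, 5] / [2, 6] / [3] / [7]
Final shape: (3, 2, 1, 1).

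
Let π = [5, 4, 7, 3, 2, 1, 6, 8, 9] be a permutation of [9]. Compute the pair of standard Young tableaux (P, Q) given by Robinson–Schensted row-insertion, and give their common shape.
P = [1, 6, 8, 9] / [2, 7] / [3] / [4] / [5];  Q = [1, 3, 8, 9] / [2, 7] / [4] / [5] / [6];  common shape = (4, 2, 1, 1, 1)

Row-insert the values π_1, π_2, … into P one at a time, bumping the leftmost entry strictly greater than the inserted value down to the next row. The recording tableau Q records, in position (i, j), the step at which that cell was added to P.
  Insert 5 (step 1): P = [5];  Q = [1]
  Insert 4 (step 2): P = [4] / [5];  Q = [1] / [2]
  Insert 7 (step 3): P = [4, 7] / [5];  Q = [1, 3] / [2]
  Insert 3 (step 4): P = [3, 7] / [4] / [5];  Q = [1, 3] / [2] / [4]
  Insert 2 (step 5): P = [2, 7] / [3] / [4] / [5];  Q = [1, 3] / [2] / [4] / [5]
  Insert 1 (step 6): P = [1, 7] / [2] / [3] / [4] / [5];  Q = [1, 3] / [2] / [4] / [5] / [6]
  Insert 6 (step 7): P = [1, 6] / [2, 7] / [3] / [4] / [5];  Q = [1, 3] / [2, 7] / [4] / [5] / [6]
  Insert 8 (step 8): P = [1, 6, 8] / [2, 7] / [3] / [4] / [5];  Q = [1, 3, 8] / [2, 7] / [4] / [5] / [6]
  Insert 9 (step 9): P = [1, 6, 8, 9] / [2, 7] / [3] / [4] / [5];  Q = [1, 3, 8, 9] / [2, 7] / [4] / [5] / [6]
Final shape: (4, 2, 1, 1, 1).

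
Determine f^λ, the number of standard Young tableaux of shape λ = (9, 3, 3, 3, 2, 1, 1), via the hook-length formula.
# SYT of shape (9, 3, 3, 3, 2, 1, 1) = 896251356

Hook-length formula: f^λ = n! / Π hook(c), product over all cells c of the Young diagram. For λ = (9, 3, 3, 3, 2, 1, 1), n = 22 boxes. Hook lengths by row (left-to-right, top-to-bottom): [15, 12, 10, 6, 5, 4, 3, 2, 1]; [8, 5, 3]; [7, 4, 2]; [6, 3, 1]; [4, 1]; [2]; [1]. Product of hooks = 1254113280000. So f^λ = 22! / 1254113280000 = 1124000727777607680000 / 1254113280000 = 896251356.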